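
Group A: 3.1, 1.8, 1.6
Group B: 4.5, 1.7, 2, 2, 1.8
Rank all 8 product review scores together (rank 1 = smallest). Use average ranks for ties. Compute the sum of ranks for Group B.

24.5

Sorted (ascending): 1.6, 1.7, 1.8, 1.8, 2, 2, 3.1, 4.5
The 2 values of 1.8 occupy positions 3–4 → average rank (3+4)/2 = 3.5.
The 2 values of 2 occupy positions 5–6 → average rank (5+6)/2 = 5.5.
Group B values → pooled ranks: 4.5→8, 1.7→2, 2→5.5, 2→5.5, 1.8→3.5
Rank sum = 8 + 2 + 5.5 + 5.5 + 3.5 = 24.5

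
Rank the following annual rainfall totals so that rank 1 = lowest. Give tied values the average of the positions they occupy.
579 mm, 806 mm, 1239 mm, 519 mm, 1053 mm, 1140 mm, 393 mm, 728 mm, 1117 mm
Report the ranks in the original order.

Sorted (ascending): 393, 519, 579, 728, 806, 1053, 1117, 1140, 1239
No ties — each value takes its position as its rank.

3, 5, 9, 2, 6, 8, 1, 4, 7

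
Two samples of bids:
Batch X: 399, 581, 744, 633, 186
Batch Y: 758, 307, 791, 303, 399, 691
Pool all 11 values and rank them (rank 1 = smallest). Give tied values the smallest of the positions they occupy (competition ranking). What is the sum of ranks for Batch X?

Sorted (ascending): 186, 303, 307, 399, 399, 581, 633, 691, 744, 758, 791
The 2 values of 399 occupy positions 4–5 → each gets rank 4.
Batch X values → pooled ranks: 399→4, 581→6, 744→9, 633→7, 186→1
Rank sum = 4 + 6 + 9 + 7 + 1 = 27

27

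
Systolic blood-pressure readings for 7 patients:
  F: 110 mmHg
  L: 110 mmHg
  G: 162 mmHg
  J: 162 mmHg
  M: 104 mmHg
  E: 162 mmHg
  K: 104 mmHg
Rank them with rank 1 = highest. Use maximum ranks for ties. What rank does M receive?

Sorted (descending): 162, 162, 162, 110, 110, 104, 104
The 3 values of 162 occupy positions 1–3 → each gets rank 3.
The 2 values of 110 occupy positions 4–5 → each gets rank 5.
The 2 values of 104 occupy positions 6–7 → each gets rank 7.
M has value 104 mmHg → rank 7.

7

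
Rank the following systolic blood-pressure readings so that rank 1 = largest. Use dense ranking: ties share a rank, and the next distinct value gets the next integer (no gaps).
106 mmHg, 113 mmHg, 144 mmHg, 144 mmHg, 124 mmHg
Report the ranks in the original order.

4, 3, 1, 1, 2

Sorted (descending): 144, 144, 124, 113, 106
The 2 values of 144 share dense rank 1.
Remaining distinct values take the next consecutive integers.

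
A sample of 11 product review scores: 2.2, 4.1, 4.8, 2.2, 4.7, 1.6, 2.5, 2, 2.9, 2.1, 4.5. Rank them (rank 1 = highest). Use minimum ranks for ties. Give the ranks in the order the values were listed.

7, 4, 1, 7, 2, 11, 6, 10, 5, 9, 3

Sorted (descending): 4.8, 4.7, 4.5, 4.1, 2.9, 2.5, 2.2, 2.2, 2.1, 2, 1.6
The 2 values of 2.2 occupy positions 7–8 → each gets rank 7.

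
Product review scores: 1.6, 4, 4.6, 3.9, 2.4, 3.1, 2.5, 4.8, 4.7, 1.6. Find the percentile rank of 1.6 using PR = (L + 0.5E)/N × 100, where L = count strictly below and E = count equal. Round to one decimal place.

10.0

N = 10.
Strictly below 1.6: 0. Equal to 1.6: 2.
PR = (0 + 0.5·2)/10 × 100 = 10.0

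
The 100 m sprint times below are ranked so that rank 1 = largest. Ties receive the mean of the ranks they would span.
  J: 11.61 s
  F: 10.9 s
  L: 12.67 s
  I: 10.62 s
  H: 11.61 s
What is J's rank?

2.5

Sorted (descending): 12.67, 11.61, 11.61, 10.9, 10.62
The 2 values of 11.61 occupy positions 2–3 → average rank (2+3)/2 = 2.5.
J has value 11.61 s → rank 2.5.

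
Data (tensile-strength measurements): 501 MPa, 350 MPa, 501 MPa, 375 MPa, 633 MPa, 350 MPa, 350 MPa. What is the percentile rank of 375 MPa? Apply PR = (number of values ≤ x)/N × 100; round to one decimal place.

N = 7.
Strictly below 375: 3. Equal to 375: 1.
PR = 4/7 × 100 = 57.1

57.1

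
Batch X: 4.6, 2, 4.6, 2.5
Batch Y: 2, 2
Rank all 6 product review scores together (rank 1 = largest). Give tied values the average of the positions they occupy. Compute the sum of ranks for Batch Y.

10

Sorted (descending): 4.6, 4.6, 2.5, 2, 2, 2
The 2 values of 4.6 occupy positions 1–2 → average rank (1+2)/2 = 1.5.
The 3 values of 2 occupy positions 4–6 → average rank 5.
Batch Y values → pooled ranks: 2→5, 2→5
Rank sum = 5 + 5 = 10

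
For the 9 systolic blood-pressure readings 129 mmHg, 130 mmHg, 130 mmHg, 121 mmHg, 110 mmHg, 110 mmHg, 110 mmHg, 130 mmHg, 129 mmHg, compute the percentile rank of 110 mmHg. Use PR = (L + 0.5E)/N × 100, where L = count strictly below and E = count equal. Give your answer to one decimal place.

16.7

N = 9.
Strictly below 110: 0. Equal to 110: 3.
PR = (0 + 0.5·3)/9 × 100 = 16.7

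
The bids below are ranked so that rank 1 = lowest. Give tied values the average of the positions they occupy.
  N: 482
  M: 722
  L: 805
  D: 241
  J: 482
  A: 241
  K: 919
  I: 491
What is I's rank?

5

Sorted (ascending): 241, 241, 482, 482, 491, 722, 805, 919
The 2 values of 241 occupy positions 1–2 → average rank (1+2)/2 = 1.5.
The 2 values of 482 occupy positions 3–4 → average rank (3+4)/2 = 3.5.
I has value 491 → rank 5.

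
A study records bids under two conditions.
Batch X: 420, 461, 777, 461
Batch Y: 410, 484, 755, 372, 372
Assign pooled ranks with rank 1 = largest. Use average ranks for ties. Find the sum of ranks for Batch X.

Sorted (descending): 777, 755, 484, 461, 461, 420, 410, 372, 372
The 2 values of 461 occupy positions 4–5 → average rank (4+5)/2 = 4.5.
The 2 values of 372 occupy positions 8–9 → average rank (8+9)/2 = 8.5.
Batch X values → pooled ranks: 420→6, 461→4.5, 777→1, 461→4.5
Rank sum = 6 + 4.5 + 1 + 4.5 = 16

16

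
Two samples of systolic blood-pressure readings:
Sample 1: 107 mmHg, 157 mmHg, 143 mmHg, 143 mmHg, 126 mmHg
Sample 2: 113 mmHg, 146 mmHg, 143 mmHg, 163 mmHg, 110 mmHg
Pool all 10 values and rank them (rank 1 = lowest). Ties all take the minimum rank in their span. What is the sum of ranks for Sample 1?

Sorted (ascending): 107, 110, 113, 126, 143, 143, 143, 146, 157, 163
The 3 values of 143 occupy positions 5–7 → each gets rank 5.
Sample 1 values → pooled ranks: 107→1, 157→9, 143→5, 143→5, 126→4
Rank sum = 1 + 9 + 5 + 5 + 4 = 24

24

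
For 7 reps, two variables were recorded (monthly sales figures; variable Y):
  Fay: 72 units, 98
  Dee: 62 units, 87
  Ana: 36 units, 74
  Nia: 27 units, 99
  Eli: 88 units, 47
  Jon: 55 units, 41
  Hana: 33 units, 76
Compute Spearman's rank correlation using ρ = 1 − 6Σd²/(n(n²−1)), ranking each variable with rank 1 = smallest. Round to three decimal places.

Ranks of variable 1: 6, 5, 3, 1, 7, 4, 2
Ranks of variable 2: 6, 5, 3, 7, 2, 1, 4
d = r₁ − r₂: 0, 0, 0, -6, 5, 3, -2
d²: 0, 0, 0, 36, 25, 9, 4; Σd² = 74
ρ = 1 − 6·74/(7·48) = 1 − 444/336 = -0.321

-0.321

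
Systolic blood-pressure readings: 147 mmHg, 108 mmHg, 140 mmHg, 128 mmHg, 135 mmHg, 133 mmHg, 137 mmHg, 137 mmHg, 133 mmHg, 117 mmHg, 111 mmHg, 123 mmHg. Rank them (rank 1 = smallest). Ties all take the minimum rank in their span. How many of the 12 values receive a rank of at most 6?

7

Sorted (ascending): 108, 111, 117, 123, 128, 133, 133, 135, 137, 137, 140, 147
The 2 values of 133 occupy positions 6–7 → each gets rank 6.
The 2 values of 137 occupy positions 9–10 → each gets rank 9.
Ranks ≤ 6: {1, 2, 3, 4, 5, 6, 6} → 7 values.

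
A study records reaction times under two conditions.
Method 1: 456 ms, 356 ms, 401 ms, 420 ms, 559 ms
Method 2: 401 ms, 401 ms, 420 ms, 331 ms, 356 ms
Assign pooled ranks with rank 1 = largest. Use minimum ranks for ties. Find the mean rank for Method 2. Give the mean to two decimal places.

6.20

Sorted (descending): 559, 456, 420, 420, 401, 401, 401, 356, 356, 331
The 2 values of 420 occupy positions 3–4 → each gets rank 3.
The 3 values of 401 occupy positions 5–7 → each gets rank 5.
The 2 values of 356 occupy positions 8–9 → each gets rank 8.
Method 2 values → pooled ranks: 401→5, 401→5, 420→3, 331→10, 356→8
Mean rank = (5 + 5 + 3 + 10 + 8) / 5 = 6.20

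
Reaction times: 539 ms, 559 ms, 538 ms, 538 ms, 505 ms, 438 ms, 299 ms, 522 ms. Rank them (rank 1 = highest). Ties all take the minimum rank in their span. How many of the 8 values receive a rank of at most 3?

Sorted (descending): 559, 539, 538, 538, 522, 505, 438, 299
The 2 values of 538 occupy positions 3–4 → each gets rank 3.
Ranks ≤ 3: {1, 2, 3, 3} → 4 values.

4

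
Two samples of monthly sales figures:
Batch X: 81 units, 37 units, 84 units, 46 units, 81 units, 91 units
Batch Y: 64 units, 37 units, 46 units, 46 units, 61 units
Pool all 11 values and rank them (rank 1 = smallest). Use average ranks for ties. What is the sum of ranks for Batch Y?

22.5

Sorted (ascending): 37, 37, 46, 46, 46, 61, 64, 81, 81, 84, 91
The 2 values of 37 occupy positions 1–2 → average rank (1+2)/2 = 1.5.
The 3 values of 46 occupy positions 3–5 → average rank 4.
The 2 values of 81 occupy positions 8–9 → average rank (8+9)/2 = 8.5.
Batch Y values → pooled ranks: 64→7, 37→1.5, 46→4, 46→4, 61→6
Rank sum = 7 + 1.5 + 4 + 4 + 6 = 22.5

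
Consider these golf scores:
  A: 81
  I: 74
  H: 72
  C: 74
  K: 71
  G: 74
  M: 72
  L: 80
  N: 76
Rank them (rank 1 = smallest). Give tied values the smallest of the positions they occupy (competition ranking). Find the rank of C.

Sorted (ascending): 71, 72, 72, 74, 74, 74, 76, 80, 81
The 2 values of 72 occupy positions 2–3 → each gets rank 2.
The 3 values of 74 occupy positions 4–6 → each gets rank 4.
C has value 74 → rank 4.

4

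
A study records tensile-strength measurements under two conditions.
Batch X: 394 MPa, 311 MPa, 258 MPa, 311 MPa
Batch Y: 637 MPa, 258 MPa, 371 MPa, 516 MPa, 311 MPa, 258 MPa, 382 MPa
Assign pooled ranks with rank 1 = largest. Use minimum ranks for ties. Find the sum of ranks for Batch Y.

36

Sorted (descending): 637, 516, 394, 382, 371, 311, 311, 311, 258, 258, 258
The 3 values of 311 occupy positions 6–8 → each gets rank 6.
The 3 values of 258 occupy positions 9–11 → each gets rank 9.
Batch Y values → pooled ranks: 637→1, 258→9, 371→5, 516→2, 311→6, 258→9, 382→4
Rank sum = 1 + 9 + 5 + 2 + 6 + 9 + 4 = 36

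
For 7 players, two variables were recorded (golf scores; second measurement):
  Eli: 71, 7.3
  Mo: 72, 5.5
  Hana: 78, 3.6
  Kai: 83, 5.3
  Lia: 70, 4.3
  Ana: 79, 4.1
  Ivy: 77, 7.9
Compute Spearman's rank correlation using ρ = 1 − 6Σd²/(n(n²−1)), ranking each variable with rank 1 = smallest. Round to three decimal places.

-0.321

Ranks of variable 1: 2, 3, 5, 7, 1, 6, 4
Ranks of variable 2: 6, 5, 1, 4, 3, 2, 7
d = r₁ − r₂: -4, -2, 4, 3, -2, 4, -3
d²: 16, 4, 16, 9, 4, 16, 9; Σd² = 74
ρ = 1 − 6·74/(7·48) = 1 − 444/336 = -0.321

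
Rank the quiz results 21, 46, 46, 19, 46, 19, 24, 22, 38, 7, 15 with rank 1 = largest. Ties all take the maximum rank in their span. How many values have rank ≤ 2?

0

Sorted (descending): 46, 46, 46, 38, 24, 22, 21, 19, 19, 15, 7
The 3 values of 46 occupy positions 1–3 → each gets rank 3.
The 2 values of 19 occupy positions 8–9 → each gets rank 9.
Ranks ≤ 2: {} → 0 values.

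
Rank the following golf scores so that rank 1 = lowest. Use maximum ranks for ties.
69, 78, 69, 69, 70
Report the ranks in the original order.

3, 5, 3, 3, 4

Sorted (ascending): 69, 69, 69, 70, 78
The 3 values of 69 occupy positions 1–3 → each gets rank 3.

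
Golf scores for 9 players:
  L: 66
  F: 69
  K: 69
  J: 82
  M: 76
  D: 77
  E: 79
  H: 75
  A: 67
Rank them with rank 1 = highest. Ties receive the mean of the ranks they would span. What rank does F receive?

6.5

Sorted (descending): 82, 79, 77, 76, 75, 69, 69, 67, 66
The 2 values of 69 occupy positions 6–7 → average rank (6+7)/2 = 6.5.
F has value 69 → rank 6.5.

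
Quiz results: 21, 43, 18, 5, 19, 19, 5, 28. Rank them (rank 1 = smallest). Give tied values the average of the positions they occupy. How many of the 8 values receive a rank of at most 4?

3

Sorted (ascending): 5, 5, 18, 19, 19, 21, 28, 43
The 2 values of 5 occupy positions 1–2 → average rank (1+2)/2 = 1.5.
The 2 values of 19 occupy positions 4–5 → average rank (4+5)/2 = 4.5.
Ranks ≤ 4: {1.5, 1.5, 3} → 3 values.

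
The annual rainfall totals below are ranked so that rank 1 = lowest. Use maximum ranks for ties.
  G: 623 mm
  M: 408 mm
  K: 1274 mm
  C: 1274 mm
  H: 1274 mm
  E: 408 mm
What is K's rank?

Sorted (ascending): 408, 408, 623, 1274, 1274, 1274
The 2 values of 408 occupy positions 1–2 → each gets rank 2.
The 3 values of 1274 occupy positions 4–6 → each gets rank 6.
K has value 1274 mm → rank 6.

6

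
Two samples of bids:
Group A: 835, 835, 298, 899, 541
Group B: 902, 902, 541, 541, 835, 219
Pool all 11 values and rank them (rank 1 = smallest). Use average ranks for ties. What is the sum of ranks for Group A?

Sorted (ascending): 219, 298, 541, 541, 541, 835, 835, 835, 899, 902, 902
The 3 values of 541 occupy positions 3–5 → average rank 4.
The 3 values of 835 occupy positions 6–8 → average rank 7.
The 2 values of 902 occupy positions 10–11 → average rank (10+11)/2 = 10.5.
Group A values → pooled ranks: 835→7, 835→7, 298→2, 899→9, 541→4
Rank sum = 7 + 7 + 2 + 9 + 4 = 29

29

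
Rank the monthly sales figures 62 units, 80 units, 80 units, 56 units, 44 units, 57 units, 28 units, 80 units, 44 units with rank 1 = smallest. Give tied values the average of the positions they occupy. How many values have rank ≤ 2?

Sorted (ascending): 28, 44, 44, 56, 57, 62, 80, 80, 80
The 2 values of 44 occupy positions 2–3 → average rank (2+3)/2 = 2.5.
The 3 values of 80 occupy positions 7–9 → average rank 8.
Ranks ≤ 2: {1} → 1 value.

1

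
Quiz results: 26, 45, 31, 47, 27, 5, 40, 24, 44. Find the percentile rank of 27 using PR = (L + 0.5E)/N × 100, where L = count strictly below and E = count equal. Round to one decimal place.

N = 9.
Strictly below 27: 3. Equal to 27: 1.
PR = (3 + 0.5·1)/9 × 100 = 38.9

38.9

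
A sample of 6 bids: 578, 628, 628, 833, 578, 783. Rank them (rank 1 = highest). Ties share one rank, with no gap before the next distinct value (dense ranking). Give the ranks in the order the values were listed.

4, 3, 3, 1, 4, 2

Sorted (descending): 833, 783, 628, 628, 578, 578
The 2 values of 628 share dense rank 3.
The 2 values of 578 share dense rank 4.
Remaining distinct values take the next consecutive integers.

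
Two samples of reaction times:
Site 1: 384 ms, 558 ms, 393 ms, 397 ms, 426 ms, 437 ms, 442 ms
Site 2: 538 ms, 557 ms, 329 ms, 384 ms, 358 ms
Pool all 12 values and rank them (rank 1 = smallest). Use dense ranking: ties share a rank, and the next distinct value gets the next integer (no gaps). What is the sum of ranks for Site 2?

25

Sorted (ascending): 329, 358, 384, 384, 393, 397, 426, 437, 442, 538, 557, 558
The 2 values of 384 share dense rank 3.
Remaining distinct values take the next consecutive integers.
Site 2 values → pooled ranks: 538→9, 557→10, 329→1, 384→3, 358→2
Rank sum = 9 + 10 + 1 + 3 + 2 = 25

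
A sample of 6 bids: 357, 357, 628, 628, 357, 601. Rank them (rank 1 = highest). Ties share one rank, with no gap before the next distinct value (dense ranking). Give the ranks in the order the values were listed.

Sorted (descending): 628, 628, 601, 357, 357, 357
The 2 values of 628 share dense rank 1.
The 3 values of 357 share dense rank 3.
Remaining distinct values take the next consecutive integers.

3, 3, 1, 1, 3, 2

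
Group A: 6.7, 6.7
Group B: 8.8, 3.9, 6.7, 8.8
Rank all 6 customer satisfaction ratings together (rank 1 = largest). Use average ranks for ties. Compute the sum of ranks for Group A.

8

Sorted (descending): 8.8, 8.8, 6.7, 6.7, 6.7, 3.9
The 2 values of 8.8 occupy positions 1–2 → average rank (1+2)/2 = 1.5.
The 3 values of 6.7 occupy positions 3–5 → average rank 4.
Group A values → pooled ranks: 6.7→4, 6.7→4
Rank sum = 4 + 4 = 8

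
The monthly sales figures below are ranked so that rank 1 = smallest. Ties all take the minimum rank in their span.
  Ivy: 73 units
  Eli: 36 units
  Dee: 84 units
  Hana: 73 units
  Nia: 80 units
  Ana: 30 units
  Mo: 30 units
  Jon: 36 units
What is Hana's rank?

Sorted (ascending): 30, 30, 36, 36, 73, 73, 80, 84
The 2 values of 30 occupy positions 1–2 → each gets rank 1.
The 2 values of 36 occupy positions 3–4 → each gets rank 3.
The 2 values of 73 occupy positions 5–6 → each gets rank 5.
Hana has value 73 units → rank 5.

5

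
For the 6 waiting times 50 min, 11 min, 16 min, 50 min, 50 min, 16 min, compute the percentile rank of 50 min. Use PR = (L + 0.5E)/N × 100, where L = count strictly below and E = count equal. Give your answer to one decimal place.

N = 6.
Strictly below 50: 3. Equal to 50: 3.
PR = (3 + 0.5·3)/6 × 100 = 75.0

75.0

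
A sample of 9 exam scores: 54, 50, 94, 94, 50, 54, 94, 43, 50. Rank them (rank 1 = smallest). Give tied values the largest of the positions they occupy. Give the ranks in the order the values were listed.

Sorted (ascending): 43, 50, 50, 50, 54, 54, 94, 94, 94
The 3 values of 50 occupy positions 2–4 → each gets rank 4.
The 2 values of 54 occupy positions 5–6 → each gets rank 6.
The 3 values of 94 occupy positions 7–9 → each gets rank 9.

6, 4, 9, 9, 4, 6, 9, 1, 4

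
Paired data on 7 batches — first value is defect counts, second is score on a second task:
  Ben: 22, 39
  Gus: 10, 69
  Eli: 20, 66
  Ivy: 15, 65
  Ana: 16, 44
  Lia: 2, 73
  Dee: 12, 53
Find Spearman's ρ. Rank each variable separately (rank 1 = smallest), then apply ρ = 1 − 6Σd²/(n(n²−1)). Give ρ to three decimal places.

Ranks of variable 1: 7, 2, 6, 4, 5, 1, 3
Ranks of variable 2: 1, 6, 5, 4, 2, 7, 3
d = r₁ − r₂: 6, -4, 1, 0, 3, -6, 0
d²: 36, 16, 1, 0, 9, 36, 0; Σd² = 98
ρ = 1 − 6·98/(7·48) = 1 − 588/336 = -0.750

-0.750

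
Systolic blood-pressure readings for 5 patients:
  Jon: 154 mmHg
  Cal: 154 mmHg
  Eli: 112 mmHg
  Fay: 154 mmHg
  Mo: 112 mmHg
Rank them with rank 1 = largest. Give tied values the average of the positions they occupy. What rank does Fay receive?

2

Sorted (descending): 154, 154, 154, 112, 112
The 3 values of 154 occupy positions 1–3 → average rank 2.
The 2 values of 112 occupy positions 4–5 → average rank (4+5)/2 = 4.5.
Fay has value 154 mmHg → rank 2.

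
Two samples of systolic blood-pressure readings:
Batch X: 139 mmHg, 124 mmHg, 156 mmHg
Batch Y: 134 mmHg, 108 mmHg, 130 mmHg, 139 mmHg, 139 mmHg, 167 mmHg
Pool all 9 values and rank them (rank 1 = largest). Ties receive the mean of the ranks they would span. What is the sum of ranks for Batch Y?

Sorted (descending): 167, 156, 139, 139, 139, 134, 130, 124, 108
The 3 values of 139 occupy positions 3–5 → average rank 4.
Batch Y values → pooled ranks: 134→6, 108→9, 130→7, 139→4, 139→4, 167→1
Rank sum = 6 + 9 + 7 + 4 + 4 + 1 = 31

31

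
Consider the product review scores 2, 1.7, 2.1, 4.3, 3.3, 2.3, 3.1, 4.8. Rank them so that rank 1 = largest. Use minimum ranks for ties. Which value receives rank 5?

2.3

Sorted (descending): 4.8, 4.3, 3.3, 3.1, 2.3, 2.1, 2, 1.7
No ties — each value takes its position as its rank.
Rank 5 → value 2.3.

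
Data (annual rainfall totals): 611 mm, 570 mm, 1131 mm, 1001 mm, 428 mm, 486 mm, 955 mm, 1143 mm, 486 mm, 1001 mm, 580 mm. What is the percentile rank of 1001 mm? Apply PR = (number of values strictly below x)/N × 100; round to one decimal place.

63.6

N = 11.
Strictly below 1001: 7. Equal to 1001: 2.
PR = 7/11 × 100 = 63.6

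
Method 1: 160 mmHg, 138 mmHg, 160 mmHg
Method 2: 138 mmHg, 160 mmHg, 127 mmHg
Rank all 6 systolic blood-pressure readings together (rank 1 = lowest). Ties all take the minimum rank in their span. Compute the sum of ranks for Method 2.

7

Sorted (ascending): 127, 138, 138, 160, 160, 160
The 2 values of 138 occupy positions 2–3 → each gets rank 2.
The 3 values of 160 occupy positions 4–6 → each gets rank 4.
Method 2 values → pooled ranks: 138→2, 160→4, 127→1
Rank sum = 2 + 4 + 1 = 7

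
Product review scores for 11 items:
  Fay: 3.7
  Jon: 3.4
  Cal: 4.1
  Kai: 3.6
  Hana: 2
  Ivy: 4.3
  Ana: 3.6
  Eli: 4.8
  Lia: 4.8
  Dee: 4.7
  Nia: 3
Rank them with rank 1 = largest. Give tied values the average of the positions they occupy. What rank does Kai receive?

Sorted (descending): 4.8, 4.8, 4.7, 4.3, 4.1, 3.7, 3.6, 3.6, 3.4, 3, 2
The 2 values of 4.8 occupy positions 1–2 → average rank (1+2)/2 = 1.5.
The 2 values of 3.6 occupy positions 7–8 → average rank (7+8)/2 = 7.5.
Kai has value 3.6 → rank 7.5.

7.5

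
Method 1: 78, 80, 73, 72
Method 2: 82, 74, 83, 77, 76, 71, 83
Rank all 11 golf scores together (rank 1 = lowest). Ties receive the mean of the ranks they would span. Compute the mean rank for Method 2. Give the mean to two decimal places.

Sorted (ascending): 71, 72, 73, 74, 76, 77, 78, 80, 82, 83, 83
The 2 values of 83 occupy positions 10–11 → average rank (10+11)/2 = 10.5.
Method 2 values → pooled ranks: 82→9, 74→4, 83→10.5, 77→6, 76→5, 71→1, 83→10.5
Mean rank = (9 + 4 + 10.5 + 6 + 5 + 1 + 10.5) / 7 = 6.57

6.57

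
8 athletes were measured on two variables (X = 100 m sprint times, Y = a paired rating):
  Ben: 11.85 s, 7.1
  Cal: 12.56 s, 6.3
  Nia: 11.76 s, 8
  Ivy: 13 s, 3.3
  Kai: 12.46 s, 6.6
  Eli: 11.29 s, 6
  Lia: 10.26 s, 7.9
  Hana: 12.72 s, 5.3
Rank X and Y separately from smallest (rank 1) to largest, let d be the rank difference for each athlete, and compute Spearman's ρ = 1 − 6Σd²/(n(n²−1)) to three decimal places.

-0.714

Ranks of variable 1: 4, 6, 3, 8, 5, 2, 1, 7
Ranks of variable 2: 6, 4, 8, 1, 5, 3, 7, 2
d = r₁ − r₂: -2, 2, -5, 7, 0, -1, -6, 5
d²: 4, 4, 25, 49, 0, 1, 36, 25; Σd² = 144
ρ = 1 − 6·144/(8·63) = 1 − 864/504 = -0.714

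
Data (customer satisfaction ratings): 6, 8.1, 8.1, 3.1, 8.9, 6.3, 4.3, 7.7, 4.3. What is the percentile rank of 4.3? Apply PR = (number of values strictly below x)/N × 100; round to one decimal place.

11.1

N = 9.
Strictly below 4.3: 1. Equal to 4.3: 2.
PR = 1/9 × 100 = 11.1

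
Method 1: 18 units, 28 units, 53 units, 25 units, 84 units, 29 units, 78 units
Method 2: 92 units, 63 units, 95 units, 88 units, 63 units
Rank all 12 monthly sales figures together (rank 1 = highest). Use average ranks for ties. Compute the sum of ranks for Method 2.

Sorted (descending): 95, 92, 88, 84, 78, 63, 63, 53, 29, 28, 25, 18
The 2 values of 63 occupy positions 6–7 → average rank (6+7)/2 = 6.5.
Method 2 values → pooled ranks: 92→2, 63→6.5, 95→1, 88→3, 63→6.5
Rank sum = 2 + 6.5 + 1 + 3 + 6.5 = 19

19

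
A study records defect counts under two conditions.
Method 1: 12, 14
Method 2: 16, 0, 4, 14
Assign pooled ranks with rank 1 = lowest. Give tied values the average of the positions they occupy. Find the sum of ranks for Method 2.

Sorted (ascending): 0, 4, 12, 14, 14, 16
The 2 values of 14 occupy positions 4–5 → average rank (4+5)/2 = 4.5.
Method 2 values → pooled ranks: 16→6, 0→1, 4→2, 14→4.5
Rank sum = 6 + 1 + 2 + 4.5 = 13.5

13.5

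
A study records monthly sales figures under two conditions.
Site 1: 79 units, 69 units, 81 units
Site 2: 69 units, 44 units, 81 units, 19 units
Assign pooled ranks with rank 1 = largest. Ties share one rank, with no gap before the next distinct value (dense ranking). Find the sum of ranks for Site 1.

Sorted (descending): 81, 81, 79, 69, 69, 44, 19
The 2 values of 81 share dense rank 1.
The 2 values of 69 share dense rank 3.
Remaining distinct values take the next consecutive integers.
Site 1 values → pooled ranks: 79→2, 69→3, 81→1
Rank sum = 2 + 3 + 1 = 6

6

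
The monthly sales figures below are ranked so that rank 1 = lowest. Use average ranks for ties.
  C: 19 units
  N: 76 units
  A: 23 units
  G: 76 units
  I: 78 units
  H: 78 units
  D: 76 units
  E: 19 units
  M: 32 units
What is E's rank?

Sorted (ascending): 19, 19, 23, 32, 76, 76, 76, 78, 78
The 2 values of 19 occupy positions 1–2 → average rank (1+2)/2 = 1.5.
The 3 values of 76 occupy positions 5–7 → average rank 6.
The 2 values of 78 occupy positions 8–9 → average rank (8+9)/2 = 8.5.
E has value 19 units → rank 1.5.

1.5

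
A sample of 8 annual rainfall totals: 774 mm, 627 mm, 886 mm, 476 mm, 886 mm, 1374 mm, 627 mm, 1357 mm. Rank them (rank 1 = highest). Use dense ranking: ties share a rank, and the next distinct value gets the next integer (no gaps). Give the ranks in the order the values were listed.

Sorted (descending): 1374, 1357, 886, 886, 774, 627, 627, 476
The 2 values of 886 share dense rank 3.
The 2 values of 627 share dense rank 5.
Remaining distinct values take the next consecutive integers.

4, 5, 3, 6, 3, 1, 5, 2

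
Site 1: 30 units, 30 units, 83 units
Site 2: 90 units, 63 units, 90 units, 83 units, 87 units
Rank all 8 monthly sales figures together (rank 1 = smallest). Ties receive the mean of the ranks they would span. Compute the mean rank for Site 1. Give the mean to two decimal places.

Sorted (ascending): 30, 30, 63, 83, 83, 87, 90, 90
The 2 values of 30 occupy positions 1–2 → average rank (1+2)/2 = 1.5.
The 2 values of 83 occupy positions 4–5 → average rank (4+5)/2 = 4.5.
The 2 values of 90 occupy positions 7–8 → average rank (7+8)/2 = 7.5.
Site 1 values → pooled ranks: 30→1.5, 30→1.5, 83→4.5
Mean rank = (1.5 + 1.5 + 4.5) / 3 = 2.50

2.50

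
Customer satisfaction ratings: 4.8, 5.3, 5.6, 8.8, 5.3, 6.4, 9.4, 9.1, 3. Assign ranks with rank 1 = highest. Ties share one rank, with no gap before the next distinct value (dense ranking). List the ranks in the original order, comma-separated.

Sorted (descending): 9.4, 9.1, 8.8, 6.4, 5.6, 5.3, 5.3, 4.8, 3
The 2 values of 5.3 share dense rank 6.
Remaining distinct values take the next consecutive integers.

7, 6, 5, 3, 6, 4, 1, 2, 8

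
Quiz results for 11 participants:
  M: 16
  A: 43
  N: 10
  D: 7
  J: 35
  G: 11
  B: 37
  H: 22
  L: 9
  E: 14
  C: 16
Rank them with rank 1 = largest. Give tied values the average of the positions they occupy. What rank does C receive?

Sorted (descending): 43, 37, 35, 22, 16, 16, 14, 11, 10, 9, 7
The 2 values of 16 occupy positions 5–6 → average rank (5+6)/2 = 5.5.
C has value 16 → rank 5.5.

5.5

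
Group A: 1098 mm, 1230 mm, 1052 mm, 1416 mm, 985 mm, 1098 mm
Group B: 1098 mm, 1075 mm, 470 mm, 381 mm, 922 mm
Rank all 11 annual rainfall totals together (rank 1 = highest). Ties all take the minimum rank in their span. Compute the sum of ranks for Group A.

24

Sorted (descending): 1416, 1230, 1098, 1098, 1098, 1075, 1052, 985, 922, 470, 381
The 3 values of 1098 occupy positions 3–5 → each gets rank 3.
Group A values → pooled ranks: 1098→3, 1230→2, 1052→7, 1416→1, 985→8, 1098→3
Rank sum = 3 + 2 + 7 + 1 + 8 + 3 = 24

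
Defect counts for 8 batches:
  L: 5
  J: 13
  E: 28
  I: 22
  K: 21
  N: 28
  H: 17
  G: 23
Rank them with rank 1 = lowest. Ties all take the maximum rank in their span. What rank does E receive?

8

Sorted (ascending): 5, 13, 17, 21, 22, 23, 28, 28
The 2 values of 28 occupy positions 7–8 → each gets rank 8.
E has value 28 → rank 8.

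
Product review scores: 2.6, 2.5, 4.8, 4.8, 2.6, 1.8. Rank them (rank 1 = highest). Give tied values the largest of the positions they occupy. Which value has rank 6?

Sorted (descending): 4.8, 4.8, 2.6, 2.6, 2.5, 1.8
The 2 values of 4.8 occupy positions 1–2 → each gets rank 2.
The 2 values of 2.6 occupy positions 3–4 → each gets rank 4.
Rank 6 → value 1.8.

1.8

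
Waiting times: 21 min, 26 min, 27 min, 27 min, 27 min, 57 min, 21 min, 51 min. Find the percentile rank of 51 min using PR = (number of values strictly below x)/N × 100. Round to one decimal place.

N = 8.
Strictly below 51: 6. Equal to 51: 1.
PR = 6/8 × 100 = 75.0

75.0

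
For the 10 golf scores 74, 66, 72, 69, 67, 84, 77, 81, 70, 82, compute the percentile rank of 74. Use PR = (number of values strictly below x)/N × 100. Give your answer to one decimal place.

50.0

N = 10.
Strictly below 74: 5. Equal to 74: 1.
PR = 5/10 × 100 = 50.0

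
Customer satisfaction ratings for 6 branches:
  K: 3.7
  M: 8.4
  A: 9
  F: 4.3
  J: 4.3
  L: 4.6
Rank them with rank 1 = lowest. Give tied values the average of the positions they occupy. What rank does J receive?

Sorted (ascending): 3.7, 4.3, 4.3, 4.6, 8.4, 9
The 2 values of 4.3 occupy positions 2–3 → average rank (2+3)/2 = 2.5.
J has value 4.3 → rank 2.5.

2.5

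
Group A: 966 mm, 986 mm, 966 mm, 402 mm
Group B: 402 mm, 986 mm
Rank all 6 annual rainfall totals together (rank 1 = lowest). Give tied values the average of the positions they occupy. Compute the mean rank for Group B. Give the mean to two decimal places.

Sorted (ascending): 402, 402, 966, 966, 986, 986
The 2 values of 402 occupy positions 1–2 → average rank (1+2)/2 = 1.5.
The 2 values of 966 occupy positions 3–4 → average rank (3+4)/2 = 3.5.
The 2 values of 986 occupy positions 5–6 → average rank (5+6)/2 = 5.5.
Group B values → pooled ranks: 402→1.5, 986→5.5
Mean rank = (1.5 + 5.5) / 2 = 3.50

3.50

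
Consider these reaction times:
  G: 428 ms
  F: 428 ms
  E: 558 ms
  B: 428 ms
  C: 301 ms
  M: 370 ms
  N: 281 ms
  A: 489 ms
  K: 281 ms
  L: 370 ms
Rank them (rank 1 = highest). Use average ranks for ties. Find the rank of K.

9.5

Sorted (descending): 558, 489, 428, 428, 428, 370, 370, 301, 281, 281
The 3 values of 428 occupy positions 3–5 → average rank 4.
The 2 values of 370 occupy positions 6–7 → average rank (6+7)/2 = 6.5.
The 2 values of 281 occupy positions 9–10 → average rank (9+10)/2 = 9.5.
K has value 281 ms → rank 9.5.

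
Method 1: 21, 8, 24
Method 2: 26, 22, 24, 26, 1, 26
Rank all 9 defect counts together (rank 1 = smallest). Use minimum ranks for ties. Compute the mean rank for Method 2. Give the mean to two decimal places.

Sorted (ascending): 1, 8, 21, 22, 24, 24, 26, 26, 26
The 2 values of 24 occupy positions 5–6 → each gets rank 5.
The 3 values of 26 occupy positions 7–9 → each gets rank 7.
Method 2 values → pooled ranks: 26→7, 22→4, 24→5, 26→7, 1→1, 26→7
Mean rank = (7 + 4 + 5 + 7 + 1 + 7) / 6 = 5.17

5.17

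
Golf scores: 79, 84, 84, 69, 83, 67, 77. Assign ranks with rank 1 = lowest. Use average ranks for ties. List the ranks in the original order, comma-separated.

Sorted (ascending): 67, 69, 77, 79, 83, 84, 84
The 2 values of 84 occupy positions 6–7 → average rank (6+7)/2 = 6.5.

4, 6.5, 6.5, 2, 5, 1, 3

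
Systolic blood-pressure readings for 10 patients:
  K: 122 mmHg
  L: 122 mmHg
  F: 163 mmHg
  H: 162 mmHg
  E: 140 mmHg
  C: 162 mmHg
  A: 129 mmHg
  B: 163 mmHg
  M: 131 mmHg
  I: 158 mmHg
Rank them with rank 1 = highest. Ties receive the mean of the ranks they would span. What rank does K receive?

9.5

Sorted (descending): 163, 163, 162, 162, 158, 140, 131, 129, 122, 122
The 2 values of 163 occupy positions 1–2 → average rank (1+2)/2 = 1.5.
The 2 values of 162 occupy positions 3–4 → average rank (3+4)/2 = 3.5.
The 2 values of 122 occupy positions 9–10 → average rank (9+10)/2 = 9.5.
K has value 122 mmHg → rank 9.5.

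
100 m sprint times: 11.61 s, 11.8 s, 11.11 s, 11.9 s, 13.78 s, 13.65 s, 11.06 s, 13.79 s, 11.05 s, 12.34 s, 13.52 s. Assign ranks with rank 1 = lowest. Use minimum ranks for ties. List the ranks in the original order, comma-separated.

4, 5, 3, 6, 10, 9, 2, 11, 1, 7, 8

Sorted (ascending): 11.05, 11.06, 11.11, 11.61, 11.8, 11.9, 12.34, 13.52, 13.65, 13.78, 13.79
No ties — each value takes its position as its rank.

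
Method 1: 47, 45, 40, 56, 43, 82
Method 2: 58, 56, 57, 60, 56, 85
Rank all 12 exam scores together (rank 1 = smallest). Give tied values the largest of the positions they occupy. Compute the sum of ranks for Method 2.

53

Sorted (ascending): 40, 43, 45, 47, 56, 56, 56, 57, 58, 60, 82, 85
The 3 values of 56 occupy positions 5–7 → each gets rank 7.
Method 2 values → pooled ranks: 58→9, 56→7, 57→8, 60→10, 56→7, 85→12
Rank sum = 9 + 7 + 8 + 10 + 7 + 12 = 53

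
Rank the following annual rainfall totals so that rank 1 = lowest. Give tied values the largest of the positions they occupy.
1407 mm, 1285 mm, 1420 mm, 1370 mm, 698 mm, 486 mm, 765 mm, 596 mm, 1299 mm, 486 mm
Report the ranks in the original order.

9, 6, 10, 8, 4, 2, 5, 3, 7, 2

Sorted (ascending): 486, 486, 596, 698, 765, 1285, 1299, 1370, 1407, 1420
The 2 values of 486 occupy positions 1–2 → each gets rank 2.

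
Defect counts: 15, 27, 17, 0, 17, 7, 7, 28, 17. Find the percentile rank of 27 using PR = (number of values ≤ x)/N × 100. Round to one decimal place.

88.9

N = 9.
Strictly below 27: 7. Equal to 27: 1.
PR = 8/9 × 100 = 88.9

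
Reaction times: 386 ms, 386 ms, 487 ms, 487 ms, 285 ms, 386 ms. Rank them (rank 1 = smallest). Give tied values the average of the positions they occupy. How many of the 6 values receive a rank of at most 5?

4

Sorted (ascending): 285, 386, 386, 386, 487, 487
The 3 values of 386 occupy positions 2–4 → average rank 3.
The 2 values of 487 occupy positions 5–6 → average rank (5+6)/2 = 5.5.
Ranks ≤ 5: {1, 3, 3, 3} → 4 values.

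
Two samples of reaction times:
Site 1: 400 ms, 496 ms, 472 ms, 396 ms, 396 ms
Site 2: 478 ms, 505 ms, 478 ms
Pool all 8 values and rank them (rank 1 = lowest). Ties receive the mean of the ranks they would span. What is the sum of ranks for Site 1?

Sorted (ascending): 396, 396, 400, 472, 478, 478, 496, 505
The 2 values of 396 occupy positions 1–2 → average rank (1+2)/2 = 1.5.
The 2 values of 478 occupy positions 5–6 → average rank (5+6)/2 = 5.5.
Site 1 values → pooled ranks: 400→3, 496→7, 472→4, 396→1.5, 396→1.5
Rank sum = 3 + 7 + 4 + 1.5 + 1.5 = 17

17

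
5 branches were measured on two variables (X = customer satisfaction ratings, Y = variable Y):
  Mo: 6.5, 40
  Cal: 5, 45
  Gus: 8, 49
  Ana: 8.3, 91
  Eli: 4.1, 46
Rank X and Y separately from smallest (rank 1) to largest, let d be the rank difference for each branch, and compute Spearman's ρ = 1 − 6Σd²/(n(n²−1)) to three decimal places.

Ranks of variable 1: 3, 2, 4, 5, 1
Ranks of variable 2: 1, 2, 4, 5, 3
d = r₁ − r₂: 2, 0, 0, 0, -2
d²: 4, 0, 0, 0, 4; Σd² = 8
ρ = 1 − 6·8/(5·24) = 1 − 48/120 = 0.600

0.600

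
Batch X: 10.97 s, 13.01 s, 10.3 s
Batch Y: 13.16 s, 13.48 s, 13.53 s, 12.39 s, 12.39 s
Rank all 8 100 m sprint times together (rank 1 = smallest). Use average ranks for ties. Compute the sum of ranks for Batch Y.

Sorted (ascending): 10.3, 10.97, 12.39, 12.39, 13.01, 13.16, 13.48, 13.53
The 2 values of 12.39 occupy positions 3–4 → average rank (3+4)/2 = 3.5.
Batch Y values → pooled ranks: 13.16→6, 13.48→7, 13.53→8, 12.39→3.5, 12.39→3.5
Rank sum = 6 + 7 + 8 + 3.5 + 3.5 = 28

28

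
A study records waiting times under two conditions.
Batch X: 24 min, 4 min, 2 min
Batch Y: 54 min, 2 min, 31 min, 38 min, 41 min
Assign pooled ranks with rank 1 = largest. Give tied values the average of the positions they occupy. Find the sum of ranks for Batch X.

18.5

Sorted (descending): 54, 41, 38, 31, 24, 4, 2, 2
The 2 values of 2 occupy positions 7–8 → average rank (7+8)/2 = 7.5.
Batch X values → pooled ranks: 24→5, 4→6, 2→7.5
Rank sum = 5 + 6 + 7.5 = 18.5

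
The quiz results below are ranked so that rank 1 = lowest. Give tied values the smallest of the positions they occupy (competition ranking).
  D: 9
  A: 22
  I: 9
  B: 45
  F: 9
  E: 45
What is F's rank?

1

Sorted (ascending): 9, 9, 9, 22, 45, 45
The 3 values of 9 occupy positions 1–3 → each gets rank 1.
The 2 values of 45 occupy positions 5–6 → each gets rank 5.
F has value 9 → rank 1.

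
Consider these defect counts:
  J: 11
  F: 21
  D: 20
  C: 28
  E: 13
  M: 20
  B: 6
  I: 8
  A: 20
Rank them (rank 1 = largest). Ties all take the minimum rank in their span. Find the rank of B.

9

Sorted (descending): 28, 21, 20, 20, 20, 13, 11, 8, 6
The 3 values of 20 occupy positions 3–5 → each gets rank 3.
B has value 6 → rank 9.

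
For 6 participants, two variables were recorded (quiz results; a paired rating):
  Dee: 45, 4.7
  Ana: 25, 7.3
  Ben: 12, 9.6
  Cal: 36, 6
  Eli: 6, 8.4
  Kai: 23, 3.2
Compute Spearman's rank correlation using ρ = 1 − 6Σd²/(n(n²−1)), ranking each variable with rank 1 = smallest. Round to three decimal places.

Ranks of variable 1: 6, 4, 2, 5, 1, 3
Ranks of variable 2: 2, 4, 6, 3, 5, 1
d = r₁ − r₂: 4, 0, -4, 2, -4, 2
d²: 16, 0, 16, 4, 16, 4; Σd² = 56
ρ = 1 − 6·56/(6·35) = 1 − 336/210 = -0.600

-0.600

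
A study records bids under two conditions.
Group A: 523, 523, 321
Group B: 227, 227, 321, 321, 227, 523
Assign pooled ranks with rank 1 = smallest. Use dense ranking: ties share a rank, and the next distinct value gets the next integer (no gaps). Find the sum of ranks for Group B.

10

Sorted (ascending): 227, 227, 227, 321, 321, 321, 523, 523, 523
The 3 values of 227 share dense rank 1.
The 3 values of 321 share dense rank 2.
The 3 values of 523 share dense rank 3.
Group B values → pooled ranks: 227→1, 227→1, 321→2, 321→2, 227→1, 523→3
Rank sum = 1 + 1 + 2 + 2 + 1 + 3 = 10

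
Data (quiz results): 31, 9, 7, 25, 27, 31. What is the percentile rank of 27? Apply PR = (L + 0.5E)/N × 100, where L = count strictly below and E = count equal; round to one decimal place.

58.3

N = 6.
Strictly below 27: 3. Equal to 27: 1.
PR = (3 + 0.5·1)/6 × 100 = 58.3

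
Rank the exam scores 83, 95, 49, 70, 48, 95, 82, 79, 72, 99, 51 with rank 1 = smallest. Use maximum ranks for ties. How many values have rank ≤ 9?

Sorted (ascending): 48, 49, 51, 70, 72, 79, 82, 83, 95, 95, 99
The 2 values of 95 occupy positions 9–10 → each gets rank 10.
Ranks ≤ 9: {1, 2, 3, 4, 5, 6, 7, 8} → 8 values.

8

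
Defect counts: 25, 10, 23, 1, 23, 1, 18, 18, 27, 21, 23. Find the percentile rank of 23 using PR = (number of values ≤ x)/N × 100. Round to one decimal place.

N = 11.
Strictly below 23: 6. Equal to 23: 3.
PR = 9/11 × 100 = 81.8

81.8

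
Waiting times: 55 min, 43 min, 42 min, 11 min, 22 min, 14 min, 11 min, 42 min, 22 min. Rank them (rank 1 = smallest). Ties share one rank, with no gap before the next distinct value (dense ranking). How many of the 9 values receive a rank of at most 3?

Sorted (ascending): 11, 11, 14, 22, 22, 42, 42, 43, 55
The 2 values of 11 share dense rank 1.
The 2 values of 22 share dense rank 3.
The 2 values of 42 share dense rank 4.
Remaining distinct values take the next consecutive integers.
Ranks ≤ 3: {1, 1, 2, 3, 3} → 5 values.

5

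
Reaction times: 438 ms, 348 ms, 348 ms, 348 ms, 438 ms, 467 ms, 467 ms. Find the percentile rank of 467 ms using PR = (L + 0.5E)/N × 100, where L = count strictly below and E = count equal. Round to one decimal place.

N = 7.
Strictly below 467: 5. Equal to 467: 2.
PR = (5 + 0.5·2)/7 × 100 = 85.7

85.7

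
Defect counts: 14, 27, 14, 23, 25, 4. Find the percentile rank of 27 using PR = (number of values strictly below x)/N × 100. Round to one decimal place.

83.3

N = 6.
Strictly below 27: 5. Equal to 27: 1.
PR = 5/6 × 100 = 83.3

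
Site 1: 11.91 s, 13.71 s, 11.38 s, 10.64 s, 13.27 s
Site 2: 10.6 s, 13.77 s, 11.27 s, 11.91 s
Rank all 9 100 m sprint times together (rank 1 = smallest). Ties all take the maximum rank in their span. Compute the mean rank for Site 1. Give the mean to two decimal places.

Sorted (ascending): 10.6, 10.64, 11.27, 11.38, 11.91, 11.91, 13.27, 13.71, 13.77
The 2 values of 11.91 occupy positions 5–6 → each gets rank 6.
Site 1 values → pooled ranks: 11.91→6, 13.71→8, 11.38→4, 10.64→2, 13.27→7
Mean rank = (6 + 8 + 4 + 2 + 7) / 5 = 5.40

5.40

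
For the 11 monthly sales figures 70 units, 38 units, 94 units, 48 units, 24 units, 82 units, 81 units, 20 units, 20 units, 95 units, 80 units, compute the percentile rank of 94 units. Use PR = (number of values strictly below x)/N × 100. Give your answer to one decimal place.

81.8

N = 11.
Strictly below 94: 9. Equal to 94: 1.
PR = 9/11 × 100 = 81.8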